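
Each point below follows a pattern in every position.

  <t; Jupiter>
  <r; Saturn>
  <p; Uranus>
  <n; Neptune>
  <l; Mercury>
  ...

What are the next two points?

Letter goes t, r, p, n, l → j → h (letters move back 2 places in the alphabet).
For the planet, runs through the planets Mercury→Neptune: Jupiter, Saturn, Uranus, Neptune, Mercury → Venus → Earth.
Putting the parts together: <j; Venus> and then <h; Earth>.

<j; Venus>, <h; Earth>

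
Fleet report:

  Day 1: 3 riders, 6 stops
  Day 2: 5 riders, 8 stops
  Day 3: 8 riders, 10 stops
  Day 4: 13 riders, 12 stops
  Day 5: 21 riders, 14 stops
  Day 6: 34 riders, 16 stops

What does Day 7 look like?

Riders — each term is the sum of the two before it: 3, 5, 8, 13, 21, 34 → 55.
Stops: 6, 8, 10, 12, 14, 16 → 18 (+2 each step).
So the next record is 55 riders, 18 stops.

55 riders, 18 stops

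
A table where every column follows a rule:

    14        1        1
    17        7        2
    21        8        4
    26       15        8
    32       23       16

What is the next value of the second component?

38

Second component — each term is the sum of the two before it: 1, 7, 8, 15, 23 → 38.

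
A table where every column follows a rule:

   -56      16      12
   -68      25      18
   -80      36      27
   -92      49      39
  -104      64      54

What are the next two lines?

-116  81  72; -128  100  93

First component: -56, -68, -80, -92, -104 → -116 → -128 (−12 each step).
Second component: perfect squares: 4², 5², 6², …; 16, 25, 36, 49, 64 → 81 → 100.
Third component — differences are 6, 9, 12, … (increasing by 3 each time): 12, 18, 27, 39, 54 → 72 → 93.
Putting the parts together: -116  81  72 and then -128  100  93.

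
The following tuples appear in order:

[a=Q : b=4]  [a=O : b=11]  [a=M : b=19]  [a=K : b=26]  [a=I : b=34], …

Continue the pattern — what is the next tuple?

A: Q, O, M, K, I → G (letters move back 2 places in the alphabet).
B goes 4, 11, 19, 26, 34 → 41 (alternating steps +7, +8, +7, +8, …).
So the next tuple is [a=G : b=41].

[a=G : b=41]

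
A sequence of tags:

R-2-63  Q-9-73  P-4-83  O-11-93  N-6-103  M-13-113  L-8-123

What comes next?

Letter: letters move back 1 place in the alphabet, so R, Q, P, O, N, M, L → K.
For the second component, alternating steps +7, −5, +7, −5, …: 2, 9, 4, 11, 6, 13, 8 → 15.
Third component: 63, 73, 83, 93, 103, 113, 123 → 133 (+10 each step).
So the next tag is K-15-133.

K-15-133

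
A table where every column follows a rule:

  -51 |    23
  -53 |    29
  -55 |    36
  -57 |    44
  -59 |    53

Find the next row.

-61  63

First component: -51, -53, -55, -57, -59 → -61 (−2 each step).
Second component: 23, 29, 36, 44, 53 → 63 (differences are 6, 7, 8, … (increasing by 1 each time)).
Combining the parts gives -61  63.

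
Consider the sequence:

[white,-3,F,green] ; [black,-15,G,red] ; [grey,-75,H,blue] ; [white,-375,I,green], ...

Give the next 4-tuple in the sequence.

Shade: white, black, grey, white → black (repeats white → black → grey).
Second component: ×5 each step, so -3, -15, -75, -375 → -1875.
Letter: F, G, H, I → J (letters move forward 1 place in the alphabet).
Colour: repeats green → red → blue; green, red, blue, green → red.
Combining the parts gives [black,-1875,J,red].

[black,-1875,J,red]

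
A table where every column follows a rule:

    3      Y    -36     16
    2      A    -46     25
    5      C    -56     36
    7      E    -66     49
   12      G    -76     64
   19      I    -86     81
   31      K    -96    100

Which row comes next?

50  M  -106  121

First component goes 3, 2, 5, 7, 12, 19, 31 → 50 (each term is the sum of the two before it).
Letter: letters move forward 2 places in the alphabet, wrapping Z→A, so Y, A, C, E, G, I, K → M.
Third component — −10 each step: -36, -46, -56, -66, -76, -86, -96 → -106.
Fourth component — perfect squares: 4², 5², 6², …: 16, 25, 36, 49, 64, 81, 100 → 121.
Combining the parts gives 50  M  -106  121.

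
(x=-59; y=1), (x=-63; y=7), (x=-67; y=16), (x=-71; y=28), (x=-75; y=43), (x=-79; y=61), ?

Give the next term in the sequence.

(x=-83; y=82)

X — −4 each step: -59, -63, -67, -71, -75, -79 → -83.
Y goes 1, 7, 16, 28, 43, 61 → 82 (differences are 6, 9, 12, … (increasing by 3 each time)).
Combining the parts gives (x=-83; y=82).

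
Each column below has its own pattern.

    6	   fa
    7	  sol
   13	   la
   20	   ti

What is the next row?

33  do

First component goes 6, 7, 13, 20 → 33 (each term is the sum of the two before it).
Note goes fa, sol, la, ti → do (runs through the solfège scale do→ti).
So the next row is 33  do.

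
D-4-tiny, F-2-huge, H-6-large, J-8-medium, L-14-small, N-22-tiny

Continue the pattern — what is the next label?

For the letter, letters move forward 2 places in the alphabet: D, F, H, J, L, N → P.
Second component — each term is the sum of the two before it: 4, 2, 6, 8, 14, 22 → 36.
Size goes tiny, huge, large, medium, small, tiny → huge (repeats tiny → huge → large → medium → small).
Putting it together: P-36-huge.

P-36-huge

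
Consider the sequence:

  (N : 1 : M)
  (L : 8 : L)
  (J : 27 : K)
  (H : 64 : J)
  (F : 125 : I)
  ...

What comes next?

First letter: letters move back 2 places in the alphabet; N, L, J, H, F → D.
For the second coordinate, perfect cubes: 1³, 2³, 3³, …: 1, 8, 27, 64, 125 → 216.
Second letter goes M, L, K, J, I → H (letters move back 1 place in the alphabet).
Combining the parts gives (D : 216 : H).

(D : 216 : H)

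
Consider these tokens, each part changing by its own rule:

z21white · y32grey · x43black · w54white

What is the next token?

Letter goes z, y, x, w → v (letters move back 1 place in the alphabet).
Second component: +11 each step; 21, 32, 43, 54 → 65.
Shade goes white, grey, black, white → grey (repeats white → grey → black).
Combining the parts gives v65grey.

v65grey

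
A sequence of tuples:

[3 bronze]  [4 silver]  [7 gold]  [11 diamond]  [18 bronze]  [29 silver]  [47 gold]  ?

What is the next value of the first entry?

First entry — each term is the sum of the two before it: 3, 4, 7, 11, 18, 29, 47 → 76.

76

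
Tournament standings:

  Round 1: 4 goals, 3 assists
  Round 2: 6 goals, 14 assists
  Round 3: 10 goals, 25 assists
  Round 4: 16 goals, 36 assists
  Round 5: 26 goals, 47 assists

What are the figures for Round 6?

Goals goes 4, 6, 10, 16, 26 → 42 (each term is the sum of the two before it).
For the assists, +11 each step: 3, 14, 25, 36, 47 → 58.
Putting it together: 42 goals, 58 assists.

42 goals, 58 assists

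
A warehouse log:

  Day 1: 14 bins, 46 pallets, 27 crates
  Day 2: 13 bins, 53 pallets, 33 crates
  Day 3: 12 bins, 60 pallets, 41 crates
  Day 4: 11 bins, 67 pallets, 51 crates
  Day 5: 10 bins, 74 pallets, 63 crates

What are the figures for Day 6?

9 bins, 81 pallets, 77 crates

Bins goes 14, 13, 12, 11, 10 → 9 (−1 each step).
Pallets — +7 each step: 46, 53, 60, 67, 74 → 81.
Crates: differences are 6, 8, 10, … (increasing by 2 each time), so 27, 33, 41, 51, 63 → 77.
So the next row is 9 bins, 81 pallets, 77 crates.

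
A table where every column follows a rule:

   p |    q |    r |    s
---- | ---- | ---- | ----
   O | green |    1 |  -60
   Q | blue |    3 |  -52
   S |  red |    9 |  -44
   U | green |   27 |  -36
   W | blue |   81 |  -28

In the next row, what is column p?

Y

Column p: letters move forward 2 places in the alphabet, so O, Q, S, U, W → Y.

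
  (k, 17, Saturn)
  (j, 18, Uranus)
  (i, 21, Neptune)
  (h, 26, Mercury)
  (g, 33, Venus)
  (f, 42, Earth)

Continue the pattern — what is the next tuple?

Letter: letters move back 1 place in the alphabet, so k, j, i, h, g, f → e.
Second value goes 17, 18, 21, 26, 33, 42 → 53 (differences are 1, 3, 5, … (increasing by 2 each time)).
Planet: Saturn, Uranus, Neptune, Mercury, Venus, Earth → Mars (runs through the planets Mercury→Neptune).
Combining the parts gives (e, 53, Mars).

(e, 53, Mars)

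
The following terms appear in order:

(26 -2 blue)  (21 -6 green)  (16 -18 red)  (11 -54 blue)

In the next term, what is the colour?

Colour: blue, green, red, blue → green (repeats blue → green → red).

green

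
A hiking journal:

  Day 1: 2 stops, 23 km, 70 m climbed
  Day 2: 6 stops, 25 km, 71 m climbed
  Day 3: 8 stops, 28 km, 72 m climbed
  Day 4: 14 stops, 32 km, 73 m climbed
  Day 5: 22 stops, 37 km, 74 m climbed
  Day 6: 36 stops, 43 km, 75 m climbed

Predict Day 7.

Stops: each term is the sum of the two before it, so 2, 6, 8, 14, 22, 36 → 58.
Km goes 23, 25, 28, 32, 37, 43 → 50 (differences are 2, 3, 4, … (increasing by 1 each time)).
M climbed goes 70, 71, 72, 73, 74, 75 → 76 (+1 each step).
So the next record is 58 stops, 50 km, 76 m climbed.

58 stops, 50 km, 76 m climbed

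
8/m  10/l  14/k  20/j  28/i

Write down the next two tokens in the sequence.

38/h, 50/g

First component goes 8, 10, 14, 20, 28 → 38 → 50 (differences are 2, 4, 6, … (increasing by 2 each time)).
Letter — letters move back 1 place in the alphabet: m, l, k, j, i → h → g.
So the next two tokens are 38/h and 50/g.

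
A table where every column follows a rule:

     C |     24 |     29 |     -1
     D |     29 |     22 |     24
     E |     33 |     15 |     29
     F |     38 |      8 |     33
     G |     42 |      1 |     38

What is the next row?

Letter: letters move forward 1 place in the alphabet; C, D, E, F, G → H.
Second component: alternating steps +5, +4, +5, +4, …, so 24, 29, 33, 38, 42 → 47.
For the third component, −7 each step: 29, 22, 15, 8, 1 → -6.
Fourth component goes -1, 24, 29, 33, 38 → 42 (always the previous value of the second component).
Combining the parts gives H  47  -6  42.

H  47  -6  42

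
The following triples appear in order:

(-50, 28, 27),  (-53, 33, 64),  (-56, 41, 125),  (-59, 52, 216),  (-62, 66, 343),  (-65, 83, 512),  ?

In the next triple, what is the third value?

First value — −3 each step: -50, -53, -56, -59, -62, -65 → -68.
Second value: differences are 5, 8, 11, … (increasing by 3 each time), so 28, 33, 41, 52, 66, 83 → 103.
Third value: 27, 64, 125, 216, 343, 512 → 729 (perfect cubes: 3³, 4³, 5³, …).

729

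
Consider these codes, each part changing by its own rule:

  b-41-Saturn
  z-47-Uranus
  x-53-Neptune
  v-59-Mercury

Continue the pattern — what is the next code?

t-65-Venus

For the letter, letters move back 2 places in the alphabet, wrapping A→Z: b, z, x, v → t.
Second component: +6 each step, so 41, 47, 53, 59 → 65.
Planet goes Saturn, Uranus, Neptune, Mercury → Venus (runs through the planets Mercury→Neptune).
So the next code is t-65-Venus.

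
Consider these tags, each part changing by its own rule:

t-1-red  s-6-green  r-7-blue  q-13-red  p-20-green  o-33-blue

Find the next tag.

n-53-red

Letter: t, s, r, q, p, o → n (letters move back 1 place in the alphabet).
Second component: each term is the sum of the two before it; 1, 6, 7, 13, 20, 33 → 53.
For the colour, repeats red → green → blue: red, green, blue, red, green, blue → red.
Putting it together: n-53-red.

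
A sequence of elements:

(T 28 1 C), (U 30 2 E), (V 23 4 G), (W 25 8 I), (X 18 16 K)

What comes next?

(Y 20 32 M)

First letter — letters move forward 1 place in the alphabet: T, U, V, W, X → Y.
Second coordinate: alternating steps +2, −7, +2, −7, …; 28, 30, 23, 25, 18 → 20.
Third coordinate: ×2 each step; 1, 2, 4, 8, 16 → 32.
Second letter: letters move forward 2 places in the alphabet; C, E, G, I, K → M.
Putting it together: (Y 20 32 M).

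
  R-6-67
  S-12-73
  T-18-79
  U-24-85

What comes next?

V-30-91

Letter goes R, S, T, U → V (letters move forward 1 place in the alphabet).
For the second component, +6 each step: 6, 12, 18, 24 → 30.
Third component goes 67, 73, 79, 85 → 91 (+6 each step).
Putting it together: V-30-91.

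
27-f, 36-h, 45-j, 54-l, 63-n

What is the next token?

For the first component, +9 each step: 27, 36, 45, 54, 63 → 72.
For the letter, letters move forward 2 places in the alphabet: f, h, j, l, n → p.
Putting it together: 72-p.

72-p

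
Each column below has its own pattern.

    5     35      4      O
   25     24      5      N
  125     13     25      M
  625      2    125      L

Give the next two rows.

3125  -9  625  K; 15625  -20  3125  J

First component: ×5 each step, so 5, 25, 125, 625 → 3125 → 15625.
Second component: −11 each step, so 35, 24, 13, 2 → -9 → -20.
For the third component, always the previous value of the first component: 4, 5, 25, 125 → 625 → 3125.
Letter — letters move back 1 place in the alphabet: O, N, M, L → K → J.
So the next two rows are 3125  -9  625  K and 15625  -20  3125  J.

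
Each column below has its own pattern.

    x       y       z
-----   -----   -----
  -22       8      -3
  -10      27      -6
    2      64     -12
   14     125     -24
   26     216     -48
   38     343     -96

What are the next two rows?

Column x goes -22, -10, 2, 14, 26, 38 → 50 → 62 (+12 each step).
Column y: 8, 27, 64, 125, 216, 343 → 512 → 729 (perfect cubes: 2³, 3³, 4³, …).
Column z: ×2 each step, so -3, -6, -12, -24, -48, -96 → -192 → -384.
So the next two rows are 50  512  -192 and 62  729  -384.

50  512  -192; 62  729  -384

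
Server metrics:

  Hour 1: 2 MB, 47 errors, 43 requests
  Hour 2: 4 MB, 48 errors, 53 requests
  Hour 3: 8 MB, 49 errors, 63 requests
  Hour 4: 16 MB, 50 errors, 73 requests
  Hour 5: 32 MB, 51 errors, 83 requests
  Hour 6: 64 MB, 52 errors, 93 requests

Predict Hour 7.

128 MB, 53 errors, 103 requests

MB — ×2 each step: 2, 4, 8, 16, 32, 64 → 128.
Errors: +1 each step; 47, 48, 49, 50, 51, 52 → 53.
For the requests, +10 each step: 43, 53, 63, 73, 83, 93 → 103.
Combining the parts gives 128 MB, 53 errors, 103 requests.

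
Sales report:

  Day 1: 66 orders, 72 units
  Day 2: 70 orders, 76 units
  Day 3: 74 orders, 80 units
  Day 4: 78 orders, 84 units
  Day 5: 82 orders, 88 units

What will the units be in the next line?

92

Orders: +4 each step; 66, 70, 74, 78, 82 → 86.
Units — always 6 more than the orders: 72, 76, 80, 84, 88 → 92.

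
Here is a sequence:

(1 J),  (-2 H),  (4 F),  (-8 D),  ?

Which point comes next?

(16 B)

First component — ×(-2) each step: 1, -2, 4, -8 → 16.
Letter: letters move back 2 places in the alphabet; J, H, F, D → B.
So the next point is (16 B).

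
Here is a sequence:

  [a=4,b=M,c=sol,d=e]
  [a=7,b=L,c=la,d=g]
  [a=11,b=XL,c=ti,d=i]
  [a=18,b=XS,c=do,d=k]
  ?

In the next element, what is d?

D goes e, g, i, k → m (letters move forward 2 places in the alphabet).

m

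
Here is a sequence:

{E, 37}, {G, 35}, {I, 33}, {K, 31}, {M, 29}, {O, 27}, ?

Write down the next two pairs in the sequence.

Letter goes E, G, I, K, M, O → Q → S (letters move forward 2 places in the alphabet).
Second part goes 37, 35, 33, 31, 29, 27 → 25 → 23 (−2 each step).
Putting the parts together: {Q, 25} and then {S, 23}.

{Q, 25}, {S, 23}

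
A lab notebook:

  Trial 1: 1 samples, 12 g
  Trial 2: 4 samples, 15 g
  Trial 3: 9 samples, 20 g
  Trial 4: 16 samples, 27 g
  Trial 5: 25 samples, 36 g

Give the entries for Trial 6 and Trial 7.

Samples: 1, 4, 9, 16, 25 → 36 → 49 (perfect squares: 1², 2², 3², …).
G: always 11 more than the samples; 12, 15, 20, 27, 36 → 47 → 60.
Putting the parts together: 36 samples, 47 g and then 49 samples, 60 g.

36 samples, 47 g; 49 samples, 60 g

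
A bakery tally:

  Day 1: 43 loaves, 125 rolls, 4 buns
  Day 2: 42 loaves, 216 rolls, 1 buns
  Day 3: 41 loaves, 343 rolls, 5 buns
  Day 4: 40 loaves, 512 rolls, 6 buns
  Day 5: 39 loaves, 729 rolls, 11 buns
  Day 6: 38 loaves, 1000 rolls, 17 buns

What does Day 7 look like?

For the loaves, −1 each step: 43, 42, 41, 40, 39, 38 → 37.
Rolls: 125, 216, 343, 512, 729, 1000 → 1331 (perfect cubes: 5³, 6³, 7³, …).
Buns: each term is the sum of the two before it; 4, 1, 5, 6, 11, 17 → 28.
So the next record is 37 loaves, 1331 rolls, 28 buns.

37 loaves, 1331 rolls, 28 buns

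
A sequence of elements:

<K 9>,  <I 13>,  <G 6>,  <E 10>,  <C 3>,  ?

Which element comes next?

<A 7>

Letter: K, I, G, E, C → A (letters move back 2 places in the alphabet).
Second component — alternating steps +4, −7, +4, −7, …: 9, 13, 6, 10, 3 → 7.
Putting it together: <A 7>.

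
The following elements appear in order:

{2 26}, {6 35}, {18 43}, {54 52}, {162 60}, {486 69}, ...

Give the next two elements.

First value — ×3 each step: 2, 6, 18, 54, 162, 486 → 1458 → 4374.
Second value — alternating steps +9, +8, +9, +8, …: 26, 35, 43, 52, 60, 69 → 77 → 86.
So the next two elements are {1458 77} and {4374 86}.

{1458 77}, {4374 86}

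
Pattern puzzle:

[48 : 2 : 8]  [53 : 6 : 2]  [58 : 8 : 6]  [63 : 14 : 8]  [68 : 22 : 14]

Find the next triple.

[73 : 36 : 22]

First entry — +5 each step: 48, 53, 58, 63, 68 → 73.
For the second entry, each term is the sum of the two before it: 2, 6, 8, 14, 22 → 36.
For the third entry, always the previous value of the second entry: 8, 2, 6, 8, 14 → 22.
Putting it together: [73 : 36 : 22].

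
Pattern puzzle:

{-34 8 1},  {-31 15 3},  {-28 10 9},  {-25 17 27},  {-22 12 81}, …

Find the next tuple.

{-19 19 243}

First coordinate: +3 each step, so -34, -31, -28, -25, -22 → -19.
For the second coordinate, alternating steps +7, −5, +7, −5, …: 8, 15, 10, 17, 12 → 19.
Third coordinate — ×3 each step: 1, 3, 9, 27, 81 → 243.
So the next tuple is {-19 19 243}.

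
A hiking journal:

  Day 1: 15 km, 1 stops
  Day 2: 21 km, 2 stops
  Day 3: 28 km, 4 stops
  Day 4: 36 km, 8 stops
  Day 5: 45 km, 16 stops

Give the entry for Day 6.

Km: differences are 6, 7, 8, … (increasing by 1 each time), so 15, 21, 28, 36, 45 → 55.
Stops: ×2 each step, so 1, 2, 4, 8, 16 → 32.
Combining the parts gives 55 km, 32 stops.

55 km, 32 stops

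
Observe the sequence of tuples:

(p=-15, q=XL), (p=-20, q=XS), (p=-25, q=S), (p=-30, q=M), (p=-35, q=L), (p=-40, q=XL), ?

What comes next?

(p=-45, q=XS)

P: −5 each step, so -15, -20, -25, -30, -35, -40 → -45.
For the q, repeats XL → XS → S → M → L: XL, XS, S, M, L, XL → XS.
So the next tuple is (p=-45, q=XS).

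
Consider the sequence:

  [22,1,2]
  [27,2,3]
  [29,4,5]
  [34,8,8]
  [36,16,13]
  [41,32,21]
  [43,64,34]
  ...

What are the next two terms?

[48,128,55], [50,256,89]

First value: alternating steps +5, +2, +5, +2, …, so 22, 27, 29, 34, 36, 41, 43 → 48 → 50.
Second value — ×2 each step: 1, 2, 4, 8, 16, 32, 64 → 128 → 256.
Third value goes 2, 3, 5, 8, 13, 21, 34 → 55 → 89 (each term is the sum of the two before it).
So the next two terms are [48,128,55] and [50,256,89].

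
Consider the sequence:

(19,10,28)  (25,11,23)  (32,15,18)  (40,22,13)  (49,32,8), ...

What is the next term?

First component: differences are 6, 7, 8, … (increasing by 1 each time); 19, 25, 32, 40, 49 → 59.
Second component: differences are 1, 4, 7, … (increasing by 3 each time); 10, 11, 15, 22, 32 → 45.
Third component goes 28, 23, 18, 13, 8 → 3 (−5 each step).
Putting it together: (59,45,3).

(59,45,3)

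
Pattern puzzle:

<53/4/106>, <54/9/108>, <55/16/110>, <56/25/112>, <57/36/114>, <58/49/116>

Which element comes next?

First slot: 53, 54, 55, 56, 57, 58 → 59 (+1 each step).
Second slot: perfect squares: 2², 3², 4², …; 4, 9, 16, 25, 36, 49 → 64.
Third slot: 106, 108, 110, 112, 114, 116 → 118 (always 2 × the first slot).
Combining the parts gives <59/64/118>.

<59/64/118>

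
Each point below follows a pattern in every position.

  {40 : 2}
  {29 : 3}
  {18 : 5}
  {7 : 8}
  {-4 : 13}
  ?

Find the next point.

{-15 : 21}

First slot: 40, 29, 18, 7, -4 → -15 (−11 each step).
Second slot: each term is the sum of the two before it, so 2, 3, 5, 8, 13 → 21.
Putting it together: {-15 : 21}.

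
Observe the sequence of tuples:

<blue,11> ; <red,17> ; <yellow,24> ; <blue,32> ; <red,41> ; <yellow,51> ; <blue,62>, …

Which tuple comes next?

For the colour, repeats blue → red → yellow: blue, red, yellow, blue, red, yellow, blue → red.
For the second coordinate, differences are 6, 7, 8, … (increasing by 1 each time): 11, 17, 24, 32, 41, 51, 62 → 74.
So the next tuple is <red,74>.

<red,74>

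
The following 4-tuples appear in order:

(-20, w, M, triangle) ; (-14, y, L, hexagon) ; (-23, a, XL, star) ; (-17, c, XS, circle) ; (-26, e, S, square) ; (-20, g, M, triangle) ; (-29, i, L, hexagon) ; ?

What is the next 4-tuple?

(-23, k, XL, star)

First part — alternating steps +6, −9, +6, −9, …: -20, -14, -23, -17, -26, -20, -29 → -23.
Letter — letters move forward 2 places in the alphabet, wrapping Z→A: w, y, a, c, e, g, i → k.
Size goes M, L, XL, XS, S, M, L → XL (repeats M → L → XL → XS → S).
Shape — repeats triangle → hexagon → star → circle → square: triangle, hexagon, star, circle, square, triangle, hexagon → star.
So the next 4-tuple is (-23, k, XL, star).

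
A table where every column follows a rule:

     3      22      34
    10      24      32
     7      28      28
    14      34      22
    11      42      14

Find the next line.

18  52  4

For the first component, alternating steps +7, −3, +7, −3, …: 3, 10, 7, 14, 11 → 18.
Second component: 22, 24, 28, 34, 42 → 52 (differences are 2, 4, 6, … (increasing by 2 each time)).
Third component: together with the second component always sums to 56, so 34, 32, 28, 22, 14 → 4.
Combining the parts gives 18  52  4.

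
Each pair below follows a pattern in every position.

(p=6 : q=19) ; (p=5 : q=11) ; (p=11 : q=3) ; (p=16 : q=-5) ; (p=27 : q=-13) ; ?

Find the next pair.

P: 6, 5, 11, 16, 27 → 43 (each term is the sum of the two before it).
Q goes 19, 11, 3, -5, -13 → -21 (−8 each step).
So the next pair is (p=43 : q=-21).

(p=43 : q=-21)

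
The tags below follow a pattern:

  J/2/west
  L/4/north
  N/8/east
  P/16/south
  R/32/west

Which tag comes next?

T/64/north

Letter: J, L, N, P, R → T (letters move forward 2 places in the alphabet).
Second component: 2, 4, 8, 16, 32 → 64 (×2 each step).
Direction goes west, north, east, south, west → north (repeats west → north → east → south).
Putting it together: T/64/north.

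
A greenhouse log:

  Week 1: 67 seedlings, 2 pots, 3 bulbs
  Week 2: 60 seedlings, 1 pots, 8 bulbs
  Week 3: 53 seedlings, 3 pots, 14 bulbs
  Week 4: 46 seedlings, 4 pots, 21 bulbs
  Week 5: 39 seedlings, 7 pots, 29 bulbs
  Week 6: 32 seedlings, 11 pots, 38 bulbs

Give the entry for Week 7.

Seedlings: −7 each step; 67, 60, 53, 46, 39, 32 → 25.
Pots: each term is the sum of the two before it, so 2, 1, 3, 4, 7, 11 → 18.
Bulbs: 3, 8, 14, 21, 29, 38 → 48 (differences are 5, 6, 7, … (increasing by 1 each time)).
Putting it together: 25 seedlings, 18 pots, 48 bulbs.

25 seedlings, 18 pots, 48 bulbs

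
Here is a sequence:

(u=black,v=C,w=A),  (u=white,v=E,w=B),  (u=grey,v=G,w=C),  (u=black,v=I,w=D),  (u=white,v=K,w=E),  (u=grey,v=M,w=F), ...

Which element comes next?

(u=black,v=O,w=G)

U goes black, white, grey, black, white, grey → black (repeats black → white → grey).
V: letters move forward 2 places in the alphabet; C, E, G, I, K, M → O.
W: A, B, C, D, E, F → G (letters move forward 1 place in the alphabet).
Combining the parts gives (u=black,v=O,w=G).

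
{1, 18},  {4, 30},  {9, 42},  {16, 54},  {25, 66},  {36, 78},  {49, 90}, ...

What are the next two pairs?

First coordinate: perfect squares: 1², 2², 3², …; 1, 4, 9, 16, 25, 36, 49 → 64 → 81.
Second coordinate: +12 each step; 18, 30, 42, 54, 66, 78, 90 → 102 → 114.
Putting the parts together: {64, 102} and then {81, 114}.

{64, 102}, {81, 114}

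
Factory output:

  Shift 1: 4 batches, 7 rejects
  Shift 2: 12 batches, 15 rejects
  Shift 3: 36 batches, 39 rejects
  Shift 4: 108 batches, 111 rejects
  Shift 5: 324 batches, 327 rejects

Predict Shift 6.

For the batches, ×3 each step: 4, 12, 36, 108, 324 → 972.
Rejects: always 3 more than the batches; 7, 15, 39, 111, 327 → 975.
Combining the parts gives 972 batches, 975 rejects.

972 batches, 975 rejects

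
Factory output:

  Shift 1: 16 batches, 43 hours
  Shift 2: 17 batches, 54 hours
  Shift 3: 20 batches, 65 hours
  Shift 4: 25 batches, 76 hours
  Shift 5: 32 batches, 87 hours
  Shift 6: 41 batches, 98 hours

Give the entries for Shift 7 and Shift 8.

Batches goes 16, 17, 20, 25, 32, 41 → 52 → 65 (differences are 1, 3, 5, … (increasing by 2 each time)).
Hours — +11 each step: 43, 54, 65, 76, 87, 98 → 109 → 120.
So the next two rows are 52 batches, 109 hours and 65 batches, 120 hours.

52 batches, 109 hours; 65 batches, 120 hours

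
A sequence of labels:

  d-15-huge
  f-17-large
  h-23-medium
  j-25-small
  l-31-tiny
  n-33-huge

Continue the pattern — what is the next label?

Letter — letters move forward 2 places in the alphabet: d, f, h, j, l, n → p.
Second component: 15, 17, 23, 25, 31, 33 → 39 (alternating steps +2, +6, +2, +6, …).
Size — repeats huge → large → medium → small → tiny: huge, large, medium, small, tiny, huge → large.
Combining the parts gives p-39-large.

p-39-large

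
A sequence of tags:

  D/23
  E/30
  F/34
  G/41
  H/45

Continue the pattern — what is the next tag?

Letter — letters move forward 1 place in the alphabet: D, E, F, G, H → I.
Second component: 23, 30, 34, 41, 45 → 52 (alternating steps +7, +4, +7, +4, …).
Putting it together: I/52.

I/52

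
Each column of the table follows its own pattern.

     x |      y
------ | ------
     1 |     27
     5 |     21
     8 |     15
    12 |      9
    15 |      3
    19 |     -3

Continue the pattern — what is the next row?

Column x: alternating steps +4, +3, +4, +3, …; 1, 5, 8, 12, 15, 19 → 22.
For the column y, −6 each step: 27, 21, 15, 9, 3, -3 → -9.
So the next row is 22  -9.

22  -9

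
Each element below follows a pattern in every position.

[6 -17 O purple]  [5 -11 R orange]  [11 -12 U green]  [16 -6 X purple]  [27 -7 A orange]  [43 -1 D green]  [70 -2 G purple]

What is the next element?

[113 4 J orange]

First component: 6, 5, 11, 16, 27, 43, 70 → 113 (each term is the sum of the two before it).
Second component: -17, -11, -12, -6, -7, -1, -2 → 4 (alternating steps +6, −1, +6, −1, …).
Letter: O, R, U, X, A, D, G → J (letters move forward 3 places in the alphabet, wrapping Z→A).
Colour: repeats purple → orange → green, so purple, orange, green, purple, orange, green, purple → orange.
Putting it together: [113 4 J orange].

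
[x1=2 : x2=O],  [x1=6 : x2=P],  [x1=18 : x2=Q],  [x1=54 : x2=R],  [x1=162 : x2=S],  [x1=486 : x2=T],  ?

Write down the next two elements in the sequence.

For the x1, ×3 each step: 2, 6, 18, 54, 162, 486 → 1458 → 4374.
For the x2, letters move forward 1 place in the alphabet: O, P, Q, R, S, T → U → V.
So the next two elements are [x1=1458 : x2=U] and [x1=4374 : x2=V].

[x1=1458 : x2=U], [x1=4374 : x2=V]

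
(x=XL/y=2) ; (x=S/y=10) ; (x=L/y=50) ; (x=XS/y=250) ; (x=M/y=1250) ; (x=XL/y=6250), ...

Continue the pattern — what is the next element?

(x=S/y=31250)

X: XL, S, L, XS, M, XL → S (repeats XL → S → L → XS → M).
Y: 2, 10, 50, 250, 1250, 6250 → 31250 (×5 each step).
So the next element is (x=S/y=31250).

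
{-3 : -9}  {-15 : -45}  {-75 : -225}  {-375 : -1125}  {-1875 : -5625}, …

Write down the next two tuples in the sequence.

First part: -3, -15, -75, -375, -1875 → -9375 → -46875 (×5 each step).
Second part: -9, -45, -225, -1125, -5625 → -28125 → -140625 (always 3 × the first part).
So the next two tuples are {-9375 : -28125} and {-46875 : -140625}.

{-9375 : -28125}, {-46875 : -140625}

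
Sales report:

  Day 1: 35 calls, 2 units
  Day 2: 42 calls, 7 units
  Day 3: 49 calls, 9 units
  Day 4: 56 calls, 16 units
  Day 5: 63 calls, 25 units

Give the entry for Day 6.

70 calls, 41 units

Calls: 35, 42, 49, 56, 63 → 70 (+7 each step).
Units: 2, 7, 9, 16, 25 → 41 (each term is the sum of the two before it).
Combining the parts gives 70 calls, 41 units.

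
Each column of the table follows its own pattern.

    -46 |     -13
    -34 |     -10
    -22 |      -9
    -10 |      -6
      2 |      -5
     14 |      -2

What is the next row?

26  -1

First component: +12 each step; -46, -34, -22, -10, 2, 14 → 26.
Second component — alternating steps +3, +1, +3, +1, …: -13, -10, -9, -6, -5, -2 → -1.
Putting it together: 26  -1.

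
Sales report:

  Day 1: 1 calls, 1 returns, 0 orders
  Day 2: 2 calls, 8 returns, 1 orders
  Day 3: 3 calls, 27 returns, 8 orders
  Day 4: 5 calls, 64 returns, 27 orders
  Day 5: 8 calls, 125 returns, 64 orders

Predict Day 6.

13 calls, 216 returns, 125 orders

Calls: each term is the sum of the two before it; 1, 2, 3, 5, 8 → 13.
Returns: perfect cubes: 1³, 2³, 3³, …; 1, 8, 27, 64, 125 → 216.
Orders — always the previous value of the returns: 0, 1, 8, 27, 64 → 125.
Putting it together: 13 calls, 216 returns, 125 orders.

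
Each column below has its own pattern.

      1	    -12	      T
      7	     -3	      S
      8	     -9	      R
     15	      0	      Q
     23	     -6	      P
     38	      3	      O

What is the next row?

First component goes 1, 7, 8, 15, 23, 38 → 61 (each term is the sum of the two before it).
Second component: alternating steps +9, −6, +9, −6, …; -12, -3, -9, 0, -6, 3 → -3.
Letter — letters move back 1 place in the alphabet: T, S, R, Q, P, O → N.
So the next row is 61  -3  N.

61  -3  N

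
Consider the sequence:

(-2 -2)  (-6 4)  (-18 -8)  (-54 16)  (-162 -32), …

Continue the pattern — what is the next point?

First slot — ×3 each step: -2, -6, -18, -54, -162 → -486.
Second slot: -2, 4, -8, 16, -32 → 64 (×(-2) each step).
So the next point is (-486 64).

(-486 64)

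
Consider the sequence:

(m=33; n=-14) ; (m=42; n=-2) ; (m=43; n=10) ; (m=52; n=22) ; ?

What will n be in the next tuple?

N: +12 each step, so -14, -2, 10, 22 → 34.

34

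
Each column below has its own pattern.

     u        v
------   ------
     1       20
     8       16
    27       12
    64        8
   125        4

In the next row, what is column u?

216

Column u — perfect cubes: 1³, 2³, 3³, …: 1, 8, 27, 64, 125 → 216.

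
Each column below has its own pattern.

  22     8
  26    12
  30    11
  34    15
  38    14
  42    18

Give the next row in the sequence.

First component — +4 each step: 22, 26, 30, 34, 38, 42 → 46.
Second component — alternating steps +4, −1, +4, −1, …: 8, 12, 11, 15, 14, 18 → 17.
So the next row is 46  17.

46  17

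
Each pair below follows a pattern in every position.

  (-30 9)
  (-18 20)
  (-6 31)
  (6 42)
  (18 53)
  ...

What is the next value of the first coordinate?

First coordinate: +12 each step; -30, -18, -6, 6, 18 → 30.

30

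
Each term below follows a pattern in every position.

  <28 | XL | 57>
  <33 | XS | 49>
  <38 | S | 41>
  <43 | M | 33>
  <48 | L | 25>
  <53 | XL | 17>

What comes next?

<58 | XS | 9>

First component: +5 each step; 28, 33, 38, 43, 48, 53 → 58.
For the size, repeats XL → XS → S → M → L: XL, XS, S, M, L, XL → XS.
Third component goes 57, 49, 41, 33, 25, 17 → 9 (−8 each step).
Combining the parts gives <58 | XS | 9>.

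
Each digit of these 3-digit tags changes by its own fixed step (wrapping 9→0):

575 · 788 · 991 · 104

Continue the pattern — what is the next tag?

First digit goes 5, 7, 9, 1 → 3 (+2 each step, mod 10).
For the second digit, +1 each step, mod 10: 7, 8, 9, 0 → 1.
Third digit goes 5, 8, 1, 4 → 7 (+3 each step, mod 10).
So the next tag is 317.

317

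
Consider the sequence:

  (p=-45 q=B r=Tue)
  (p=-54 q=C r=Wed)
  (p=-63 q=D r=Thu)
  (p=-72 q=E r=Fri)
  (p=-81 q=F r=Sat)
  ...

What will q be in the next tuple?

G

Q: letters move forward 1 place in the alphabet, so B, C, D, E, F → G.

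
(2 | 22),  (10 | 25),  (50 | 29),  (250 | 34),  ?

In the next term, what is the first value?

1250

First value — ×5 each step: 2, 10, 50, 250 → 1250.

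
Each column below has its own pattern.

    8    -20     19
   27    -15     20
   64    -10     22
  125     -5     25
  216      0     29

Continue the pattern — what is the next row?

343  5  34

First component goes 8, 27, 64, 125, 216 → 343 (perfect cubes: 2³, 3³, 4³, …).
Second component: +5 each step; -20, -15, -10, -5, 0 → 5.
Third component — differences are 1, 2, 3, … (increasing by 1 each time): 19, 20, 22, 25, 29 → 34.
Combining the parts gives 343  5  34.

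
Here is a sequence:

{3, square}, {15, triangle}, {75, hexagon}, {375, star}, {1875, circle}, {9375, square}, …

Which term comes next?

First part: 3, 15, 75, 375, 1875, 9375 → 46875 (×5 each step).
Shape: repeats square → triangle → hexagon → star → circle, so square, triangle, hexagon, star, circle, square → triangle.
So the next term is {46875, triangle}.

{46875, triangle}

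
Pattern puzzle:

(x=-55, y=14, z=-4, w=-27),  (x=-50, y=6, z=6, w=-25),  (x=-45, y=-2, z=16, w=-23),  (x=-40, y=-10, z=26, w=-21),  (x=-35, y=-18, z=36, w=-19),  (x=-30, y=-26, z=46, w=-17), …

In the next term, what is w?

W — +2 each step: -27, -25, -23, -21, -19, -17 → -15.

-15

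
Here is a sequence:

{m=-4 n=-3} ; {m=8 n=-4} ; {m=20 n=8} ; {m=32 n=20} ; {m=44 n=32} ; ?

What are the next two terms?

M: +12 each step; -4, 8, 20, 32, 44 → 56 → 68.
N — always the previous value of the m: -3, -4, 8, 20, 32 → 44 → 56.
So the next two terms are {m=56 n=44} and {m=68 n=56}.

{m=56 n=44}, {m=68 n=56}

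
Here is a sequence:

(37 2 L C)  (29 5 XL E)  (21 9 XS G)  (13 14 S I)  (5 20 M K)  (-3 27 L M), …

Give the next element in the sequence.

First part: −8 each step, so 37, 29, 21, 13, 5, -3 → -11.
For the second part, differences are 3, 4, 5, … (increasing by 1 each time): 2, 5, 9, 14, 20, 27 → 35.
For the size, repeats L → XL → XS → S → M: L, XL, XS, S, M, L → XL.
Letter — letters move forward 2 places in the alphabet: C, E, G, I, K, M → O.
So the next element is (-11 35 XL O).

(-11 35 XL O)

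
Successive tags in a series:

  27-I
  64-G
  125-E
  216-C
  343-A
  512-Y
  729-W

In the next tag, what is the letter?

U

Letter: I, G, E, C, A, Y, W → U (letters move back 2 places in the alphabet, wrapping A→Z).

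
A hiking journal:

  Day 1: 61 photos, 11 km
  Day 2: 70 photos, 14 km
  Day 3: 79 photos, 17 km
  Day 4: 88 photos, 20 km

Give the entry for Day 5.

Photos — +9 each step: 61, 70, 79, 88 → 97.
Km: +3 each step, so 11, 14, 17, 20 → 23.
So the next row is 97 photos, 23 km.

97 photos, 23 km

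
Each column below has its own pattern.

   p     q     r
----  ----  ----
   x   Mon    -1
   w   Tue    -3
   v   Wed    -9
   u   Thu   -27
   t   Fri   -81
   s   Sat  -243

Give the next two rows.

Column p goes x, w, v, u, t, s → r → q (letters move back 1 place in the alphabet).
For the column q, runs through the weekdays Mon→Sun: Mon, Tue, Wed, Thu, Fri, Sat → Sun → Mon.
Column r: ×3 each step, so -1, -3, -9, -27, -81, -243 → -729 → -2187.
Putting the parts together: r  Sun  -729 and then q  Mon  -2187.

r  Sun  -729; q  Mon  -2187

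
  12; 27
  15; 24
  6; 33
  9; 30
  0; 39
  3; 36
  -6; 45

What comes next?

First part — alternating steps +3, −9, +3, −9, …: 12, 15, 6, 9, 0, 3, -6 → -3.
Second part — together with the first part always sums to 39: 27, 24, 33, 30, 39, 36, 45 → 42.
Putting it together: -3; 42.

-3; 42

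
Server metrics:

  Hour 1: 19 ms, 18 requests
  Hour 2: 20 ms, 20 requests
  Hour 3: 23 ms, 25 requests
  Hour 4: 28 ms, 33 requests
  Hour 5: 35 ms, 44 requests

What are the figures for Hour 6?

Ms: differences are 1, 3, 5, … (increasing by 2 each time); 19, 20, 23, 28, 35 → 44.
Requests: differences are 2, 5, 8, … (increasing by 3 each time); 18, 20, 25, 33, 44 → 58.
So the next row is 44 ms, 58 requests.

44 ms, 58 requests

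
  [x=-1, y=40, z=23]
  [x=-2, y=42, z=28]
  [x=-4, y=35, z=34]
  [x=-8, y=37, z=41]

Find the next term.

[x=-16, y=30, z=49]

For the x, ×2 each step: -1, -2, -4, -8 → -16.
Y: 40, 42, 35, 37 → 30 (alternating steps +2, −7, +2, −7, …).
Z: differences are 5, 6, 7, … (increasing by 1 each time), so 23, 28, 34, 41 → 49.
So the next term is [x=-16, y=30, z=49].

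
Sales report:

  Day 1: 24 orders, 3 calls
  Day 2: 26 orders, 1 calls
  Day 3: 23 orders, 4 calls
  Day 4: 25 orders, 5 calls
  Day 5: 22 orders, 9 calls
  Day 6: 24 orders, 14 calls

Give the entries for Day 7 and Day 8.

Orders: alternating steps +2, −3, +2, −3, …, so 24, 26, 23, 25, 22, 24 → 21 → 23.
Calls: 3, 1, 4, 5, 9, 14 → 23 → 37 (each term is the sum of the two before it).
So the next two records are 21 orders, 23 calls and 23 orders, 37 calls.

21 orders, 23 calls; 23 orders, 37 calls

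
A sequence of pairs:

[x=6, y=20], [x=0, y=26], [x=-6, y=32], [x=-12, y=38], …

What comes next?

X: −6 each step; 6, 0, -6, -12 → -18.
Y: together with the x always sums to 26; 20, 26, 32, 38 → 44.
Putting it together: [x=-18, y=44].

[x=-18, y=44]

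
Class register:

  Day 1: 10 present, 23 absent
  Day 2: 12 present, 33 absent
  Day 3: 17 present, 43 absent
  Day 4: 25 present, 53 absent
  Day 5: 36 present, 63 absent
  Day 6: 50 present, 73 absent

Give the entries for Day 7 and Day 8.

67 present, 83 absent; 87 present, 93 absent

For the present, differences are 2, 5, 8, … (increasing by 3 each time): 10, 12, 17, 25, 36, 50 → 67 → 87.
For the absent, +10 each step: 23, 33, 43, 53, 63, 73 → 83 → 93.
Putting the parts together: 67 present, 83 absent and then 87 present, 93 absent.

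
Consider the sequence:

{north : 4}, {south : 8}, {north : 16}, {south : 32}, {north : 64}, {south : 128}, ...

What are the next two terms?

Direction — alternates north ↔ south: north, south, north, south, north, south → north → south.
For the second component, ×2 each step: 4, 8, 16, 32, 64, 128 → 256 → 512.
So the next two terms are {north : 256} and {south : 512}.

{north : 256}, {south : 512}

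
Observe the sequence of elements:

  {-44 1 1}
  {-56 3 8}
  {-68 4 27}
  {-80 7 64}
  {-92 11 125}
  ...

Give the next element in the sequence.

{-104 18 216}

First coordinate goes -44, -56, -68, -80, -92 → -104 (−12 each step).
Second coordinate: each term is the sum of the two before it; 1, 3, 4, 7, 11 → 18.
Third coordinate: 1, 8, 27, 64, 125 → 216 (perfect cubes: 1³, 2³, 3³, …).
Combining the parts gives {-104 18 216}.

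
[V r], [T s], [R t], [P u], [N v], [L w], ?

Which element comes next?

[J x]

First letter goes V, T, R, P, N, L → J (letters move back 2 places in the alphabet).
Second letter: letters move forward 1 place in the alphabet, so r, s, t, u, v, w → x.
So the next element is [J x].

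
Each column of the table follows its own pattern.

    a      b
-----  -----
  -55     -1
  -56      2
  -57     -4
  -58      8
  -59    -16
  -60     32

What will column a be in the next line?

-61

Column a goes -55, -56, -57, -58, -59, -60 → -61 (−1 each step).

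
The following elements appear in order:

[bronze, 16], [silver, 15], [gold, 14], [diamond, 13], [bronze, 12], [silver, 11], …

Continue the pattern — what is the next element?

[gold, 10]

For the rank, repeats bronze → silver → gold → diamond: bronze, silver, gold, diamond, bronze, silver → gold.
Second part — −1 each step: 16, 15, 14, 13, 12, 11 → 10.
So the next element is [gold, 10].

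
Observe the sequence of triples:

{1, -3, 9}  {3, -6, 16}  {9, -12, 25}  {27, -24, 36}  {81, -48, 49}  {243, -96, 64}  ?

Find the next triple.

First component: ×3 each step; 1, 3, 9, 27, 81, 243 → 729.
Second component — ×2 each step: -3, -6, -12, -24, -48, -96 → -192.
Third component: perfect squares: 3², 4², 5², …, so 9, 16, 25, 36, 49, 64 → 81.
Putting it together: {729, -192, 81}.

{729, -192, 81}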